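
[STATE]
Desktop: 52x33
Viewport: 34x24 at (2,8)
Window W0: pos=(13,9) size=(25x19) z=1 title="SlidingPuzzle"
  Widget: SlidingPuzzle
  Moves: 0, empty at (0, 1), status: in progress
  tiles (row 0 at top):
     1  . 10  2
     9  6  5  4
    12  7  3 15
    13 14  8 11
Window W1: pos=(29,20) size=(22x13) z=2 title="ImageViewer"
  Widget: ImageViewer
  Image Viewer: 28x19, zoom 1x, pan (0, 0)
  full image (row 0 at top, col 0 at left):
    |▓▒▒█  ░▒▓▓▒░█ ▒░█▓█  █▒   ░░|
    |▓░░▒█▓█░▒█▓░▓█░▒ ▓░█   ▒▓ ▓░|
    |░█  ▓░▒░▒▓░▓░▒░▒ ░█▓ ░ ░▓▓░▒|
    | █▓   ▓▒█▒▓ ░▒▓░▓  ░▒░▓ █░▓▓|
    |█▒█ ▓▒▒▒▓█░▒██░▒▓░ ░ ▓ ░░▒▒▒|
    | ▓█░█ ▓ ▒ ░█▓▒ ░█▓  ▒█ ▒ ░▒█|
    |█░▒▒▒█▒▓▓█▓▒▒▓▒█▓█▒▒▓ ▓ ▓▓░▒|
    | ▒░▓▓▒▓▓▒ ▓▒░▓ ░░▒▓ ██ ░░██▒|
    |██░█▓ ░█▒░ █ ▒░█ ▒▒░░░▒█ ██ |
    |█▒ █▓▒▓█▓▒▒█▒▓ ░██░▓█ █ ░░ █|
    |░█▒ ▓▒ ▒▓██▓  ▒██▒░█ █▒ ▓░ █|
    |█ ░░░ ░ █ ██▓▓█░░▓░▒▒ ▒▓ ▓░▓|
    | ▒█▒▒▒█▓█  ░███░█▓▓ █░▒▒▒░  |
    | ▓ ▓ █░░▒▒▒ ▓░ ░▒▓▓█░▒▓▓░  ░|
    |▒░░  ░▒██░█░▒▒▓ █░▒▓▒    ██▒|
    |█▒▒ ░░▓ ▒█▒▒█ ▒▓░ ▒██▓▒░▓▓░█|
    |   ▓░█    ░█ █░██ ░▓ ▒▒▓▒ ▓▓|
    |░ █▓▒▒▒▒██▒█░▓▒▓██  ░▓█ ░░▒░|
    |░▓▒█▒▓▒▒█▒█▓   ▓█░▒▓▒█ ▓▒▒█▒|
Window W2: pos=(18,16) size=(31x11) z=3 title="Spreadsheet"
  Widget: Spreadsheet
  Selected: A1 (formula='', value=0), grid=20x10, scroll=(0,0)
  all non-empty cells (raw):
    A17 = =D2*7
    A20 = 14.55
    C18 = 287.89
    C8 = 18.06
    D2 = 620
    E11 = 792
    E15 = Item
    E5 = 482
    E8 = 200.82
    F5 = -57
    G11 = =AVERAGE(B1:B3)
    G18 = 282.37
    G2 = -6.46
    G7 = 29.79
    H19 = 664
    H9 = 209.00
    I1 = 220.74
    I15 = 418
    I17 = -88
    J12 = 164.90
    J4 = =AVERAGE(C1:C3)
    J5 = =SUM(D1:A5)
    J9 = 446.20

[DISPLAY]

                                  
           ┏━━━━━━━━━━━━━━━━━━━━━━
           ┃ SlidingPuzzle        
           ┠──────────────────────
           ┃┌────┬────┬────┬────┐ 
           ┃│  1 │    │ 10 │  2 │ 
           ┃├────┼────┼────┼────┤ 
           ┃│  9 │  6 │  5 │  4 │ 
           ┃├───┏━━━━━━━━━━━━━━━━━
           ┃│ 12┃ Spreadsheet     
           ┃├───┠─────────────────
           ┃│ 13┃A1:              
           ┃└───┃       A       B 
           ┃Move┃-----------------
           ┃    ┃  1      [0]     
           ┃    ┃  2        0     
           ┃    ┃  3        0     
           ┃    ┃  4        0     
           ┃    ┗━━━━━━━━━━━━━━━━━
           ┗━━━━━━━━━━━━━━━┃█▒█ ▓▒
                           ┃ ▓█░█ 
                           ┃█░▒▒▒█
                           ┃ ▒░▓▓▒
                           ┃██░█▓ 


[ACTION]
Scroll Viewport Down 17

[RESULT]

           ┏━━━━━━━━━━━━━━━━━━━━━━
           ┃ SlidingPuzzle        
           ┠──────────────────────
           ┃┌────┬────┬────┬────┐ 
           ┃│  1 │    │ 10 │  2 │ 
           ┃├────┼────┼────┼────┤ 
           ┃│  9 │  6 │  5 │  4 │ 
           ┃├───┏━━━━━━━━━━━━━━━━━
           ┃│ 12┃ Spreadsheet     
           ┃├───┠─────────────────
           ┃│ 13┃A1:              
           ┃└───┃       A       B 
           ┃Move┃-----------------
           ┃    ┃  1      [0]     
           ┃    ┃  2        0     
           ┃    ┃  3        0     
           ┃    ┃  4        0     
           ┃    ┗━━━━━━━━━━━━━━━━━
           ┗━━━━━━━━━━━━━━━┃█▒█ ▓▒
                           ┃ ▓█░█ 
                           ┃█░▒▒▒█
                           ┃ ▒░▓▓▒
                           ┃██░█▓ 
                           ┗━━━━━━


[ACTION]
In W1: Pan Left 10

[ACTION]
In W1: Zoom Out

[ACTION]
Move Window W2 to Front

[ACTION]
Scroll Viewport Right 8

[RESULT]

   ┏━━━━━━━━━━━━━━━━━━━━━━━┓      
   ┃ SlidingPuzzle         ┃      
   ┠───────────────────────┨      
   ┃┌────┬────┬────┬────┐  ┃      
   ┃│  1 │    │ 10 │  2 │  ┃      
   ┃├────┼────┼────┼────┤  ┃      
   ┃│  9 │  6 │  5 │  4 │  ┃      
   ┃├───┏━━━━━━━━━━━━━━━━━━━━━━━━━
   ┃│ 12┃ Spreadsheet             
   ┃├───┠─────────────────────────
   ┃│ 13┃A1:                      
   ┃└───┃       A       B       C 
   ┃Move┃-------------------------
   ┃    ┃  1      [0]       0     
   ┃    ┃  2        0       0     
   ┃    ┃  3        0       0     
   ┃    ┃  4        0       0     
   ┃    ┗━━━━━━━━━━━━━━━━━━━━━━━━━
   ┗━━━━━━━━━━━━━━━┃█▒█ ▓▒▒▒▓█░▒██
                   ┃ ▓█░█ ▓ ▒ ░█▓▒
                   ┃█░▒▒▒█▒▓▓█▓▒▒▓
                   ┃ ▒░▓▓▒▓▓▒ ▓▒░▓
                   ┃██░█▓ ░█▒░ █ ▒
                   ┗━━━━━━━━━━━━━━


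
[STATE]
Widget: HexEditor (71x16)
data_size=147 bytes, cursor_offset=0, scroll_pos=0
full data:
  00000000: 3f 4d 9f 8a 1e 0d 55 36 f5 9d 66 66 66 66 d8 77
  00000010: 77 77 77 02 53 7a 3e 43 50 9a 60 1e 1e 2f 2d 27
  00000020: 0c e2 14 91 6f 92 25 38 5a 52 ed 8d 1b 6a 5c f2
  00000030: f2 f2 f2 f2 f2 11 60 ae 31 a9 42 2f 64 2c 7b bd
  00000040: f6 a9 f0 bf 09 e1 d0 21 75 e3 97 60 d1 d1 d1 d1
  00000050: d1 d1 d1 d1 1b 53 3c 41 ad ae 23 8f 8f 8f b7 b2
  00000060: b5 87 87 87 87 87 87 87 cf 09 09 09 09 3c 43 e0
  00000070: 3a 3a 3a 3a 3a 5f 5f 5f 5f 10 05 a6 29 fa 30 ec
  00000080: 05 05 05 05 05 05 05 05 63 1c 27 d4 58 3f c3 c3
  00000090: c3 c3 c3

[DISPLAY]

00000000  3F 4d 9f 8a 1e 0d 55 36  f5 9d 66 66 66 66 d8 77  |?M....U6..
00000010  77 77 77 02 53 7a 3e 43  50 9a 60 1e 1e 2f 2d 27  |www.Sz>CP.
00000020  0c e2 14 91 6f 92 25 38  5a 52 ed 8d 1b 6a 5c f2  |....o.%8ZR
00000030  f2 f2 f2 f2 f2 11 60 ae  31 a9 42 2f 64 2c 7b bd  |......`.1.
00000040  f6 a9 f0 bf 09 e1 d0 21  75 e3 97 60 d1 d1 d1 d1  |.......!u.
00000050  d1 d1 d1 d1 1b 53 3c 41  ad ae 23 8f 8f 8f b7 b2  |.....S<A..
00000060  b5 87 87 87 87 87 87 87  cf 09 09 09 09 3c 43 e0  |..........
00000070  3a 3a 3a 3a 3a 5f 5f 5f  5f 10 05 a6 29 fa 30 ec  |:::::____.
00000080  05 05 05 05 05 05 05 05  63 1c 27 d4 58 3f c3 c3  |........c.
00000090  c3 c3 c3                                          |...       
                                                                       
                                                                       
                                                                       
                                                                       
                                                                       
                                                                       


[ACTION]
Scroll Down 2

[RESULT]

00000020  0c e2 14 91 6f 92 25 38  5a 52 ed 8d 1b 6a 5c f2  |....o.%8ZR
00000030  f2 f2 f2 f2 f2 11 60 ae  31 a9 42 2f 64 2c 7b bd  |......`.1.
00000040  f6 a9 f0 bf 09 e1 d0 21  75 e3 97 60 d1 d1 d1 d1  |.......!u.
00000050  d1 d1 d1 d1 1b 53 3c 41  ad ae 23 8f 8f 8f b7 b2  |.....S<A..
00000060  b5 87 87 87 87 87 87 87  cf 09 09 09 09 3c 43 e0  |..........
00000070  3a 3a 3a 3a 3a 5f 5f 5f  5f 10 05 a6 29 fa 30 ec  |:::::____.
00000080  05 05 05 05 05 05 05 05  63 1c 27 d4 58 3f c3 c3  |........c.
00000090  c3 c3 c3                                          |...       
                                                                       
                                                                       
                                                                       
                                                                       
                                                                       
                                                                       
                                                                       
                                                                       


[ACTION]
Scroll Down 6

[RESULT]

00000080  05 05 05 05 05 05 05 05  63 1c 27 d4 58 3f c3 c3  |........c.
00000090  c3 c3 c3                                          |...       
                                                                       
                                                                       
                                                                       
                                                                       
                                                                       
                                                                       
                                                                       
                                                                       
                                                                       
                                                                       
                                                                       
                                                                       
                                                                       
                                                                       


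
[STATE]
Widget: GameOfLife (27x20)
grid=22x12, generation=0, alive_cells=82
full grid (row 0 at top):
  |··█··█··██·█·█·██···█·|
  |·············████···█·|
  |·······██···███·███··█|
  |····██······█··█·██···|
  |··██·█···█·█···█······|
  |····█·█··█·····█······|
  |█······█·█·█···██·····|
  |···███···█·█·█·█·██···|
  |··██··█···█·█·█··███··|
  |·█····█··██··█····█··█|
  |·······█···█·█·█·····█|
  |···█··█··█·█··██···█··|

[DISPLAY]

Gen: 0                     
··█··█··██·█·█·██···█·     
·············████···█·     
·······██···███·███··█     
····██······█··█·██···     
··██·█···█·█···█······     
····█·█··█·····█······     
█······█·█·█···██·····     
···███···█·█·█·█·██···     
··██··█···█·█·█··███··     
·█····█··██··█····█··█     
·······█···█·█·█·····█     
···█··█··█·█··██···█··     
                           
                           
                           
                           
                           
                           
                           


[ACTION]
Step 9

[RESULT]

Gen: 9                     
····██··█····█·····██·     
···███··██··█·█···██·█     
·██··█··██·█··········     
·██·········███··█·██·     
··················██··     
···················█··     
······················     
······················     
··········██·····██···     
·········███····█··█··     
·········██·····█··█··     
·········██······██···     
                           
                           
                           
                           
                           
                           
                           


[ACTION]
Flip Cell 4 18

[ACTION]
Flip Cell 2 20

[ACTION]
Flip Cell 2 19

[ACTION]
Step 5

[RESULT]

Gen: 14                    
···········███········     
███·█······█···█······     
█····█·····█····█·····     
██··█········█·█······     
··██··················     
······················     
······················     
······················     
·················██···     
················█··█··     
················█··█··     
·················██···     
                           
                           
                           
                           
                           
                           
                           


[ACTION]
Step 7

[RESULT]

Gen: 21                    
··········██··········     
··········██··········     
██··██················     
█·██·█················     
·████·················     
··██··················     
······················     
······················     
·················██···     
················█··█··     
················█··█··     
·················██···     
                           
                           
                           
                           
                           
                           
                           


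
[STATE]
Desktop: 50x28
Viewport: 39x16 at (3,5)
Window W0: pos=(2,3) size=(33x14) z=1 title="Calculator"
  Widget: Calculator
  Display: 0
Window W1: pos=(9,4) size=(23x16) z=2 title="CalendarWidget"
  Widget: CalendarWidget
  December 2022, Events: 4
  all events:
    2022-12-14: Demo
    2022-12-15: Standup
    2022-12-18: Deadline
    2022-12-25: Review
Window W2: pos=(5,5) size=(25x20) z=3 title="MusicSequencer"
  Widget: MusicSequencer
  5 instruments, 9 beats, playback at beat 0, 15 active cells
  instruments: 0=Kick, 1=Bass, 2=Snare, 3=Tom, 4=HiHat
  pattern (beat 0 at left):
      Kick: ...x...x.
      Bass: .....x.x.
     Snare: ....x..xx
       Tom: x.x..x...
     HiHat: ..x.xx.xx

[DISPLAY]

──┏━━━━━━━━━━━━━━━━━━━━━━━┓ ┃──┨       
  ┃ MusicSequencer        ┃─┨ 0┃       
┌─┠───────────────────────┨ ┃  ┃       
│ ┃      ▼12345678        ┃ ┃  ┃       
├─┃  Kick···█···█·        ┃ ┃  ┃       
│ ┃  Bass·····█·█·        ┃ ┃  ┃       
├─┃ Snare····█··██        ┃1┃  ┃       
│ ┃   Tom█·█··█···        ┃*┃  ┃       
├─┃ HiHat··█·██·██        ┃ ┃  ┃       
│ ┃                       ┃ ┃  ┃       
└─┃                       ┃ ┃  ┃       
━━┃                       ┃ ┃━━┛       
  ┃                       ┃ ┃          
  ┃                       ┃ ┃          
  ┃                       ┃━┛          
  ┃                       ┃            


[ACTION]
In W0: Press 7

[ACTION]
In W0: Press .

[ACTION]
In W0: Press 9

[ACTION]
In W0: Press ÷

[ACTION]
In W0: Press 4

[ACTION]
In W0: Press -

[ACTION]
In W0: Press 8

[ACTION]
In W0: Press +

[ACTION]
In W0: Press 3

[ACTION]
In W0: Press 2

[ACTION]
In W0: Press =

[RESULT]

──┏━━━━━━━━━━━━━━━━━━━━━━━┓ ┃──┨       
  ┃ MusicSequencer        ┃─┨75┃       
┌─┠───────────────────────┨ ┃  ┃       
│ ┃      ▼12345678        ┃ ┃  ┃       
├─┃  Kick···█···█·        ┃ ┃  ┃       
│ ┃  Bass·····█·█·        ┃ ┃  ┃       
├─┃ Snare····█··██        ┃1┃  ┃       
│ ┃   Tom█·█··█···        ┃*┃  ┃       
├─┃ HiHat··█·██·██        ┃ ┃  ┃       
│ ┃                       ┃ ┃  ┃       
└─┃                       ┃ ┃  ┃       
━━┃                       ┃ ┃━━┛       
  ┃                       ┃ ┃          
  ┃                       ┃ ┃          
  ┃                       ┃━┛          
  ┃                       ┃            


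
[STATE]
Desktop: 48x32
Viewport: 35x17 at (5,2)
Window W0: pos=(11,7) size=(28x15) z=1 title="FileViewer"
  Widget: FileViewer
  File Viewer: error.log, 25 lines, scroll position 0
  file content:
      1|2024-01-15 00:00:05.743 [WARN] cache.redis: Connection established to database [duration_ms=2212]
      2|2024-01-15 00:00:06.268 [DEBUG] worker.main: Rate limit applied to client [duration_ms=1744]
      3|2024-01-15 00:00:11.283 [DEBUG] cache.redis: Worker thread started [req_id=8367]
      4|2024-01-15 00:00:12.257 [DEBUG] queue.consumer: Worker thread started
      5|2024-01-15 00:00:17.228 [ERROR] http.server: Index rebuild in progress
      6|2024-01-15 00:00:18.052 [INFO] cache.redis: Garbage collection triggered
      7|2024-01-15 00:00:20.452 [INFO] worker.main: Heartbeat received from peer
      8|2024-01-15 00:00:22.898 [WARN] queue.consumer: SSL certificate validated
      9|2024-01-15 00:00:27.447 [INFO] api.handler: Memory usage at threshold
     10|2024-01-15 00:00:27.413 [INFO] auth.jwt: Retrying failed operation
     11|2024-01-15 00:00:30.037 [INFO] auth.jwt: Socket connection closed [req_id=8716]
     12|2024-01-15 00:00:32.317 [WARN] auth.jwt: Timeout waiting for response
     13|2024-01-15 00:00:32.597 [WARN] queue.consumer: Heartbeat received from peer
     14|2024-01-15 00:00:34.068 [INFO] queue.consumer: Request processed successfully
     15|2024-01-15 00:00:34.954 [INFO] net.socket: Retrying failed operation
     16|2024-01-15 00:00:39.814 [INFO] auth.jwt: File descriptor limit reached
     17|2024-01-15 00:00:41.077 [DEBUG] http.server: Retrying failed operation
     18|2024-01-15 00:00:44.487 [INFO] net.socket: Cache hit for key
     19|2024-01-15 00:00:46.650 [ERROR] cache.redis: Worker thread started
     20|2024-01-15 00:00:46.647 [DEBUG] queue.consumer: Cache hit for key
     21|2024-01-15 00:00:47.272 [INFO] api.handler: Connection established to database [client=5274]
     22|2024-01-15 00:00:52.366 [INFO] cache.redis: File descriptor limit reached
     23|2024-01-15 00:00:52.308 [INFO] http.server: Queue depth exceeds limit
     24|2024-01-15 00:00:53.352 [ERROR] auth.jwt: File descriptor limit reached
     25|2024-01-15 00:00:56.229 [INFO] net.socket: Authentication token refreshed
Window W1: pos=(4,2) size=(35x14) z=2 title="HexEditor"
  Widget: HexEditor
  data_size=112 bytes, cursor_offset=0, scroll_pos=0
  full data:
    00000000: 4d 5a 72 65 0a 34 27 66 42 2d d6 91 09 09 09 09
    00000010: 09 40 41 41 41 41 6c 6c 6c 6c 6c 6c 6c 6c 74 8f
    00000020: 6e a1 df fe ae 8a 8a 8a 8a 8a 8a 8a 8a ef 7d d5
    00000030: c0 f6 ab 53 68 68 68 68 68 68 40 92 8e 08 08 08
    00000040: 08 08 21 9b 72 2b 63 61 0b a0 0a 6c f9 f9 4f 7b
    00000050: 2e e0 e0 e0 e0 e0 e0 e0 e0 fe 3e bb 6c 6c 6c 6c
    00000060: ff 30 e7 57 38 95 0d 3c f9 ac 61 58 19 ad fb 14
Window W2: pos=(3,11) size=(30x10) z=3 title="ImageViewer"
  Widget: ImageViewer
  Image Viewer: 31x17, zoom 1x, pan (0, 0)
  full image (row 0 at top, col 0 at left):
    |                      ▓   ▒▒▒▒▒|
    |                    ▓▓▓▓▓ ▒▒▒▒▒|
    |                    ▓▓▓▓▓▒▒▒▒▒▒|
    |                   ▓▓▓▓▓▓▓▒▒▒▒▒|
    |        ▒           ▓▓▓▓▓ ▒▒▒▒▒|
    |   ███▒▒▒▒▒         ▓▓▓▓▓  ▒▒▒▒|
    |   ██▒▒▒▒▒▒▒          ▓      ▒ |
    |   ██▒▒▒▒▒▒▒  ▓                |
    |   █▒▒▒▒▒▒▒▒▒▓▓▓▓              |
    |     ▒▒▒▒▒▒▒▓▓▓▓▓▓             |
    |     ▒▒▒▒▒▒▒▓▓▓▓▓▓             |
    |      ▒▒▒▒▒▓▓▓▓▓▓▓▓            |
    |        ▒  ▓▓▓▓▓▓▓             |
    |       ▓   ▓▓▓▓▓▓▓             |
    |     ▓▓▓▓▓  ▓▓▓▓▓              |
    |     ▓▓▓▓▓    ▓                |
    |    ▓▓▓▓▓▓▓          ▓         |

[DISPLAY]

━━━━━━━━━━━━━━━━━━━━━━━━━━━━━━━━━┓ 
 HexEditor                       ┃ 
─────────────────────────────────┨ 
00000000  4D 5a 72 65 0a 34 27 66┃ 
00000010  09 40 41 41 41 41 6c 6c┃ 
00000020  6e a1 df fe ae 8a 8a 8a┃ 
00000030  c0 f6 ab 53 68 68 68 68┃ 
00000040  08 08 21 9b 72 2b 63 61┃ 
00000050  2e e0 e0 e0 e0 e0 e0 e0┃ 
━━━━━━━━━━━━━━━━━━━━━━━━━━━┓0d 3c┃ 
ImageViewer                ┃     ┃ 
───────────────────────────┨     ┃ 
                     ▓   ▒▒┃     ┃ 
                   ▓▓▓▓▓ ▒▒┃━━━━━┛ 
                   ▓▓▓▓▓▒▒▒┃52 [░┃ 
                  ▓▓▓▓▓▓▓▒▒┃98 [░┃ 
       ▒           ▓▓▓▓▓ ▒▒┃47 [░┃ 


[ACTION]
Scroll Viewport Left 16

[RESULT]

    ┏━━━━━━━━━━━━━━━━━━━━━━━━━━━━━━
    ┃ HexEditor                    
    ┠──────────────────────────────
    ┃00000000  4D 5a 72 65 0a 34 27
    ┃00000010  09 40 41 41 41 41 6c
    ┃00000020  6e a1 df fe ae 8a 8a
    ┃00000030  c0 f6 ab 53 68 68 68
    ┃00000040  08 08 21 9b 72 2b 63
    ┃00000050  2e e0 e0 e0 e0 e0 e0
   ┏━━━━━━━━━━━━━━━━━━━━━━━━━━━━┓0d
   ┃ ImageViewer                ┃  
   ┠────────────────────────────┨  
   ┃                      ▓   ▒▒┃  
   ┃                    ▓▓▓▓▓ ▒▒┃━━
   ┃                    ▓▓▓▓▓▒▒▒┃52
   ┃                   ▓▓▓▓▓▓▓▒▒┃98
   ┃        ▒           ▓▓▓▓▓ ▒▒┃47


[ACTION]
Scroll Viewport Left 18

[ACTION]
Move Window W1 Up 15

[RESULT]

    ┠──────────────────────────────
    ┃00000000  4D 5a 72 65 0a 34 27
    ┃00000010  09 40 41 41 41 41 6c
    ┃00000020  6e a1 df fe ae 8a 8a
    ┃00000030  c0 f6 ab 53 68 68 68
    ┃00000040  08 08 21 9b 72 2b 63
    ┃00000050  2e e0 e0 e0 e0 e0 e0
    ┃00000060  ff 30 e7 57 38 95 0d
    ┃                              
   ┏━━━━━━━━━━━━━━━━━━━━━━━━━━━━┓  
   ┃ ImageViewer                ┃  
   ┠────────────────────────────┨━━
   ┃                      ▓   ▒▒┃28
   ┃                    ▓▓▓▓▓ ▒▒┃52
   ┃                    ▓▓▓▓▓▒▒▒┃52
   ┃                   ▓▓▓▓▓▓▓▒▒┃98
   ┃        ▒           ▓▓▓▓▓ ▒▒┃47


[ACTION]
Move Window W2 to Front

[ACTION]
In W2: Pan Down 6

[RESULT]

    ┠──────────────────────────────
    ┃00000000  4D 5a 72 65 0a 34 27
    ┃00000010  09 40 41 41 41 41 6c
    ┃00000020  6e a1 df fe ae 8a 8a
    ┃00000030  c0 f6 ab 53 68 68 68
    ┃00000040  08 08 21 9b 72 2b 63
    ┃00000050  2e e0 e0 e0 e0 e0 e0
    ┃00000060  ff 30 e7 57 38 95 0d
    ┃                              
   ┏━━━━━━━━━━━━━━━━━━━━━━━━━━━━┓  
   ┃ ImageViewer                ┃  
   ┠────────────────────────────┨━━
   ┃   ██▒▒▒▒▒▒▒          ▓     ┃28
   ┃   ██▒▒▒▒▒▒▒  ▓             ┃52
   ┃   █▒▒▒▒▒▒▒▒▒▓▓▓▓           ┃52
   ┃     ▒▒▒▒▒▒▒▓▓▓▓▓▓          ┃98
   ┃     ▒▒▒▒▒▒▒▓▓▓▓▓▓          ┃47


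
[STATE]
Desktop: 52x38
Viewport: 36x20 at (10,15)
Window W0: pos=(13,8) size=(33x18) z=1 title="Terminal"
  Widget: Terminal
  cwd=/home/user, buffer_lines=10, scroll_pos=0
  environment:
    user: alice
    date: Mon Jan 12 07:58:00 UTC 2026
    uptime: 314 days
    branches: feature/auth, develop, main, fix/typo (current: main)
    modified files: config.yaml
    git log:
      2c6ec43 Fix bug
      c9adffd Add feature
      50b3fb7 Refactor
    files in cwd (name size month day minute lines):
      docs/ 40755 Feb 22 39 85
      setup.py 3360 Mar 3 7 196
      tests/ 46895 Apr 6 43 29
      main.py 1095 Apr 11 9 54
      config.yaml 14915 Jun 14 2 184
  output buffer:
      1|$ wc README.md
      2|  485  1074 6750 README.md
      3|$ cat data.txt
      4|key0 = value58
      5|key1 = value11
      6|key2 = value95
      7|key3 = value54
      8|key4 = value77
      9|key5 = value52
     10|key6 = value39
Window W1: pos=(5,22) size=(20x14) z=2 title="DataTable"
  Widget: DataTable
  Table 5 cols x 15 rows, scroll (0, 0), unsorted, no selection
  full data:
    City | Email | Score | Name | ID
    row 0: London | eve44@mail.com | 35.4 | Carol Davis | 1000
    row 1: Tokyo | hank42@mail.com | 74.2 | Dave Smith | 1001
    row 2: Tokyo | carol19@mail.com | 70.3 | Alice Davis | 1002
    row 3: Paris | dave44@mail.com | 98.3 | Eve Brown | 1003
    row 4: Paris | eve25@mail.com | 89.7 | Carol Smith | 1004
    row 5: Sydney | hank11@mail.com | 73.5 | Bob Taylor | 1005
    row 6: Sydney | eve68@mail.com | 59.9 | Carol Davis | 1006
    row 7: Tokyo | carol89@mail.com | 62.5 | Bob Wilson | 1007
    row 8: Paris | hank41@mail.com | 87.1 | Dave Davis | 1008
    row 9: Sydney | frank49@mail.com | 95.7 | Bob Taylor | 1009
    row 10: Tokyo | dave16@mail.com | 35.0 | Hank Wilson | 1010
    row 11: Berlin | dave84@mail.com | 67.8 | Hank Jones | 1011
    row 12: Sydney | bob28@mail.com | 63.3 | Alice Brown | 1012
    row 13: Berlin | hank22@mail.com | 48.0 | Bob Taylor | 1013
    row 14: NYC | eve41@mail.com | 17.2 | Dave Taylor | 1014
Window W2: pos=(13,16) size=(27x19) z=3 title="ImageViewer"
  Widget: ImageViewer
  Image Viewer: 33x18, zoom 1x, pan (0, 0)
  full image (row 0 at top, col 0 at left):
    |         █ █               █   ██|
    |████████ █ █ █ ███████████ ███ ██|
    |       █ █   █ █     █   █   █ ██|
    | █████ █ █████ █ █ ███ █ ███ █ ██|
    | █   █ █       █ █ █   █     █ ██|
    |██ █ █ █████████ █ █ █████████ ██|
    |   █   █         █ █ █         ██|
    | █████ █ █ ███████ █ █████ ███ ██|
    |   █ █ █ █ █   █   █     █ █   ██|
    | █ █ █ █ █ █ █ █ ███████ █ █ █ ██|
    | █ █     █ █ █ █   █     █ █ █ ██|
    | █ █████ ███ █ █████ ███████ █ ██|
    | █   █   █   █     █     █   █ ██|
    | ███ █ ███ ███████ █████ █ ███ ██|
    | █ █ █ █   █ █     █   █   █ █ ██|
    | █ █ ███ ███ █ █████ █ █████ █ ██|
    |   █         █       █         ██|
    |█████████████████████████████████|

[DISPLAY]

   ┃key1 = value11                 ┃
   ┏━━━━━━━━━━━━━━━━━━━━━━━━━┓     ┃
   ┃ ImageViewer             ┃     ┃
   ┠─────────────────────────┨     ┃
   ┃         █ █             ┃     ┃
   ┃████████ █ █ █ ██████████┃     ┃
   ┃       █ █   █ █     █   ┃     ┃
━━━┃ █████ █ █████ █ █ ███ █ ┃     ┃
aTa┃ █   █ █       █ █ █   █ ┃     ┃
───┃██ █ █ █████████ █ █ ████┃     ┃
  │┃   █   █         █ █ █   ┃━━━━━┛
──┼┃ █████ █ █ ███████ █ ████┃      
on│┃   █ █ █ █ █   █   █     ┃      
o │┃ █ █ █ █ █ █ █ █ ███████ ┃      
o │┃ █ █     █ █ █ █   █     ┃      
s │┃ █ █████ ███ █ █████ ████┃      
s │┃ █   █   █   █     █     ┃      
ey│┃ ███ █ ███ ███████ █████ ┃      
ey│┃ █ █ █ █   █ █     █   █ ┃      
o │┗━━━━━━━━━━━━━━━━━━━━━━━━━┛      


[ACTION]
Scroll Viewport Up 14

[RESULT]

                                    
                                    
                                    
                                    
                                    
                                    
                                    
   ┏━━━━━━━━━━━━━━━━━━━━━━━━━━━━━━━┓
   ┃ Terminal                      ┃
   ┠───────────────────────────────┨
   ┃$ wc README.md                 ┃
   ┃  485  1074 6750 README.md     ┃
   ┃$ cat data.txt                 ┃
   ┃key0 = value58                 ┃
   ┃key1 = value11                 ┃
   ┏━━━━━━━━━━━━━━━━━━━━━━━━━┓     ┃
   ┃ ImageViewer             ┃     ┃
   ┠─────────────────────────┨     ┃
   ┃         █ █             ┃     ┃
   ┃████████ █ █ █ ██████████┃     ┃


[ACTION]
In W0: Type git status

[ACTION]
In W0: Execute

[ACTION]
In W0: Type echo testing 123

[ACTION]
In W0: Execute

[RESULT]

                                    
                                    
                                    
                                    
                                    
                                    
                                    
   ┏━━━━━━━━━━━━━━━━━━━━━━━━━━━━━━━┓
   ┃ Terminal                      ┃
   ┠───────────────────────────────┨
   ┃key1 = value11                 ┃
   ┃key2 = value95                 ┃
   ┃key3 = value54                 ┃
   ┃key4 = value77                 ┃
   ┃key5 = value52                 ┃
   ┏━━━━━━━━━━━━━━━━━━━━━━━━━┓     ┃
   ┃ ImageViewer             ┃     ┃
   ┠─────────────────────────┨     ┃
   ┃         █ █             ┃mit: ┃
   ┃████████ █ █ █ ██████████┃     ┃


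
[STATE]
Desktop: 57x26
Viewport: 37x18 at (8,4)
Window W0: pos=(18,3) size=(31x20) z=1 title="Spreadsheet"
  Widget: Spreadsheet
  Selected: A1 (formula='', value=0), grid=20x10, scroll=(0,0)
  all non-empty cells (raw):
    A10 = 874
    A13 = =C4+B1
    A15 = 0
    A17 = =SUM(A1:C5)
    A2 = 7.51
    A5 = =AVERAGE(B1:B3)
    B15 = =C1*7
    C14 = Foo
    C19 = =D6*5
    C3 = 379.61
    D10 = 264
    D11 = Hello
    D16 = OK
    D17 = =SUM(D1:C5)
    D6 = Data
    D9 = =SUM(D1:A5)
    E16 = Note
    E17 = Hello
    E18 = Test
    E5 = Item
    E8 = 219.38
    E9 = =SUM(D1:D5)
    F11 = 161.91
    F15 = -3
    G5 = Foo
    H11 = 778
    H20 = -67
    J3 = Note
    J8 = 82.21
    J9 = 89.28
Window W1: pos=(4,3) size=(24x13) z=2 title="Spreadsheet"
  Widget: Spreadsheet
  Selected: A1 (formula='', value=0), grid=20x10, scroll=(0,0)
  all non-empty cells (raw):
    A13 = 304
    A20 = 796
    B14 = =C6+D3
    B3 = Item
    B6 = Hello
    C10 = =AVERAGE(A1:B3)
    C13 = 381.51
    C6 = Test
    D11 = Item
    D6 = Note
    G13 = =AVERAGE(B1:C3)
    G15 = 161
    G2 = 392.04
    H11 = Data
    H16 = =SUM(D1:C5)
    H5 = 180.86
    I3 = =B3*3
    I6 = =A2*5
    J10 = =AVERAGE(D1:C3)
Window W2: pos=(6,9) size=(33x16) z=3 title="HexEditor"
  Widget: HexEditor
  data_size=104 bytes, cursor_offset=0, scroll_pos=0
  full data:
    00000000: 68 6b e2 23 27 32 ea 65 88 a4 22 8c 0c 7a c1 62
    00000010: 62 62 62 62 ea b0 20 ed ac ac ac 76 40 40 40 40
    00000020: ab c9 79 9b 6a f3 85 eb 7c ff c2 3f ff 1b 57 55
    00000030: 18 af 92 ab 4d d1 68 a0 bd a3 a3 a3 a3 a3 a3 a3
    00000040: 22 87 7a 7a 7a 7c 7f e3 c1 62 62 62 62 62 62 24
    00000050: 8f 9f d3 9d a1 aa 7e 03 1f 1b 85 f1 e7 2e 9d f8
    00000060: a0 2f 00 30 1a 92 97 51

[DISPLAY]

readsheet          ┃eet              
───────────────────┨─────────────────
                   ┃                 
    A       B      ┃      B       C  
-------------------┃-----------------
━━━━━━━━━━━━━━━━━━━━━━━━━━━━━━┓      
HexEditor                     ┃      
──────────────────────────────┨  379.
0000000  68 6b e2 23 27 32 ea ┃      
0000010  62 62 62 62 ea b0 20 ┃      
0000020  ab c9 79 9b 6a f3 85 ┃      
0000030  18 af 92 ab 4d d1 68 ┃      
0000040  22 87 7a 7a 7a 7c 7f ┃      
0000050  8f 9f d3 9d a1 aa 7e ┃      
0000060  a0 2f 00 30 1a 92 97 ┃      
                              ┃      
                              ┃      
                              ┃      


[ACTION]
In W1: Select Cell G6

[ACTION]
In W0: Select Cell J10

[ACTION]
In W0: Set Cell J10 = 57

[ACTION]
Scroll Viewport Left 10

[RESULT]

    ┃ Spreadsheet          ┃eet      
    ┠──────────────────────┨─────────
    ┃G6:                   ┃         
    ┃       A       B      ┃      B  
    ┃----------------------┃---------
    ┃ ┏━━━━━━━━━━━━━━━━━━━━━━━━━━━━━━
    ┃ ┃ HexEditor                    
    ┃ ┠──────────────────────────────
    ┃ ┃00000000  68 6b e2 23 27 32 ea
    ┃ ┃00000010  62 62 62 62 ea b0 20
    ┃ ┃00000020  ab c9 79 9b 6a f3 85
    ┗━┃00000030  18 af 92 ab 4d d1 68
      ┃00000040  22 87 7a 7a 7a 7c 7f
      ┃00000050  8f 9f d3 9d a1 aa 7e
      ┃00000060  a0 2f 00 30 1a 92 97
      ┃                              
      ┃                              
      ┃                              


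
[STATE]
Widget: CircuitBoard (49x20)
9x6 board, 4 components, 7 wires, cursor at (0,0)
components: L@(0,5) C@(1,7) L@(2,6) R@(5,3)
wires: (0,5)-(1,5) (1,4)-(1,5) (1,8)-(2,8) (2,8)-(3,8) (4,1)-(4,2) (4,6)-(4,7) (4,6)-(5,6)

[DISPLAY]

   0 1 2 3 4 5 6 7 8                             
0  [.]                  L                        
                        │                        
1                   · ─ ·       C   ·            
                                    │            
2                           L       ·            
                                    │            
3                                   ·            
                                                 
4       · ─ ·               · ─ ·                
                            │                    
5               R           ·                    
Cursor: (0,0)                                    
                                                 
                                                 
                                                 
                                                 
                                                 
                                                 
                                                 


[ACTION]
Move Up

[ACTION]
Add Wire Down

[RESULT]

   0 1 2 3 4 5 6 7 8                             
0  [.]                  L                        
    │                   │                        
1   ·               · ─ ·       C   ·            
                                    │            
2                           L       ·            
                                    │            
3                                   ·            
                                                 
4       · ─ ·               · ─ ·                
                            │                    
5               R           ·                    
Cursor: (0,0)                                    
                                                 
                                                 
                                                 
                                                 
                                                 
                                                 
                                                 


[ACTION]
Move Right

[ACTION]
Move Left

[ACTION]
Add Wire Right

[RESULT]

   0 1 2 3 4 5 6 7 8                             
0  [.]─ ·               L                        
    │                   │                        
1   ·               · ─ ·       C   ·            
                                    │            
2                           L       ·            
                                    │            
3                                   ·            
                                                 
4       · ─ ·               · ─ ·                
                            │                    
5               R           ·                    
Cursor: (0,0)                                    
                                                 
                                                 
                                                 
                                                 
                                                 
                                                 
                                                 
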